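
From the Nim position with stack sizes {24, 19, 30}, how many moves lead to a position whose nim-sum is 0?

3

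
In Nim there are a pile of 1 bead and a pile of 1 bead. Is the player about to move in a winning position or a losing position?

Compute the nim-sum pairwise:
1 ^ 1 = 0
The nim-sum is 0, so this is a P-position: the player to move is in a losing position under optimal play.

Losing position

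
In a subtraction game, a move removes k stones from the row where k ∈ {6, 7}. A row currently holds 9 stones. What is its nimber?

1

Compute g(0), g(1), … for moves {6, 7}:
k:     0  1  2  3  4  5  6  7  8  9
g(k):  0  0  0  0  0  0  1  1  1  1
So g(9) = 1.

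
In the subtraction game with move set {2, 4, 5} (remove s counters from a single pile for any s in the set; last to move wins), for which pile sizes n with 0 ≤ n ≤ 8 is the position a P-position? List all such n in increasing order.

0, 1, 7, 8

Build the Grundy sequence with g(k) = mex{g(k−s) : s ∈ {2, 4, 5}, s ≤ k}:
k:     0  1  2  3  4  5  6  7  8
g(k):  0  0  1  1  2  2  3  0  0
The P-positions (g = 0) in 0..8 are 0, 1, 7, 8.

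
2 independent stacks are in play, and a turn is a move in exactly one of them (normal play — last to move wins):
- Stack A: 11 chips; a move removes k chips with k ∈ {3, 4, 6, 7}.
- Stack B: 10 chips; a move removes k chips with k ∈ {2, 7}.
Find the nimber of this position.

For stack A, compute g(0), g(1), … with moves {3, 4, 6, 7}:
g(0) = mex{} = 0
g(1) = mex{} = 0
g(2) = mex{} = 0
g(3) = mex{0} = 1
g(4) = mex{0} = 1
g(5) = mex{0} = 1
g(6) = mex{0,1} = 2
g(7) = mex{0,1} = 2
g(8) = mex{0,1} = 2
g(9) = mex{0,1,2} = 3
g(10) = mex{1,2} = 0
g(11) = mex{1,2} = 0
So g(11) = 0.
Build the Grundy sequence for stack B with g(k) = mex{g(k−s) : s ∈ {2, 7}, s ≤ k}:
g(0) = mex{} = 0
g(1) = mex{} = 0
g(2) = mex{0} = 1
g(3) = mex{0} = 1
g(4) = mex{1} = 0
g(5) = mex{1} = 0
g(6) = mex{0} = 1
g(7) = mex{0} = 1
g(8) = mex{0,1} = 2
g(9) = mex{1} = 0
g(10) = mex{1,2} = 0
So g(10) = 0.
The value of a disjunctive sum is the nim-sum of the parts.
Combined value = 0 ⊕ 0 = 0.

0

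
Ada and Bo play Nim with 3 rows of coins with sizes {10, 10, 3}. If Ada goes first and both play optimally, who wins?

Compute the nim-sum pairwise:
10 ⊕ 10 = 0
0 ⊕ 3 = 3
The nim-sum is 3 ≠ 0, so this is an N-position: the player to move can win; Ada has a winning move.

Ada wins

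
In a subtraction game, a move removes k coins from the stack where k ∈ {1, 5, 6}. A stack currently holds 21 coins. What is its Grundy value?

2

Grundy values for subtraction set {1, 5, 6}:
k:     0  1  2  3  4  5  6  7  8  9 10 11 12 13 14 15 16 17 18 19 20 21
g(k):  0  1  0  1  0  1  2  3  2  3  2  0  1  0  1  0  1  2  3  2  3  2
So g(21) = 2.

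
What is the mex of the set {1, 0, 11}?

2

The values 0, 1 are all present; 2 is the first non-negative integer missing from the set.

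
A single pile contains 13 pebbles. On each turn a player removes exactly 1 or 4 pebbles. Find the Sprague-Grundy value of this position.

1

Compute g(0), g(1), … for moves {1, 4}:
g(0) = mex{} = 0
g(1) = mex{0} = 1
g(2) = mex{1} = 0
g(3) = mex{0} = 1
g(4) = mex{0,1} = 2
g(5) = mex{1,2} = 0
g(6) = mex{0} = 1
g(7) = mex{1} = 0
g(8) = mex{0,2} = 1
g(9) = mex{0,1} = 2
g(10) = mex{1,2} = 0
g(11) = mex{0} = 1
g(12) = mex{1} = 0
g(13) = mex{0,2} = 1
So g(13) = 1.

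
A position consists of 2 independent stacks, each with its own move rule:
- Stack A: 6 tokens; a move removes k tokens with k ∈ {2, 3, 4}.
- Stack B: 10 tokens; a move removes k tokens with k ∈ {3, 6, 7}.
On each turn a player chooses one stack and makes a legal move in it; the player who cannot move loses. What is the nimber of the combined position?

0

Grundy values for stack A (subtraction set {2, 3, 4}):
k:     0  1  2  3  4  5  6
g(k):  0  0  1  1  2  2  0
So g(6) = 0.
Grundy values for stack B (subtraction set {3, 6, 7}):
k:     0  1  2  3  4  5  6  7  8  9 10
g(k):  0  0  0  1  1  1  2  2  2  3  0
So g(10) = 0.
By the Sprague-Grundy theorem, the Grundy value of a sum of independent games is the XOR of the component values.
Combined value = 0 ⊕ 0 = 0.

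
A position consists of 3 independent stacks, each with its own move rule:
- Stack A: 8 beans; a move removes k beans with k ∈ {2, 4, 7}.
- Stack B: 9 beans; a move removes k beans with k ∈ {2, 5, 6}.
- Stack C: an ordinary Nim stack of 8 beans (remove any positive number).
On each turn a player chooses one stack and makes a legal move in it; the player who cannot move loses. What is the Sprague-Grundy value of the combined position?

11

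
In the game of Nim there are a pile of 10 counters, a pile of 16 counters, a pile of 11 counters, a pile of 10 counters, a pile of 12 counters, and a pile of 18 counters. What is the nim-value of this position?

5

Compute the nim-sum pairwise:
10 XOR 16 = 26
26 XOR 11 = 17
17 XOR 10 = 27
27 XOR 12 = 23
23 XOR 18 = 5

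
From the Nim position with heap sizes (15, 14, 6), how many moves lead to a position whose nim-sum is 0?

Bitwise XOR of the heap sizes:
  1111  (15)
  1110  (14)
  0110  (6)
  ----
  0111  (7)
The overall nim-sum is X = 7. A heap of size p has a winning move iff p XOR X < p (reduce it to p XOR X).
  15: 15 XOR 7 = 8 < 15 — winning move (to 8).
  14: 14 XOR 7 = 9 < 14 — winning move (to 9).
  6: 6 XOR 7 = 1 < 6 — winning move (to 1).
That gives 3 winning moves.

3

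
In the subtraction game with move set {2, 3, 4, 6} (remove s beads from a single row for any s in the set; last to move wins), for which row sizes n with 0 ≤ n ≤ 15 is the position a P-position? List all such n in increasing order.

Compute g(0), g(1), … for moves {2, 3, 4, 6}:
k:     0  1  2  3  4  5  6  7  8  9 10 11 12 13 14 15
g(k):  0  0  1  1  2  2  3  3  0  0  1  1  2  2  3  3
The P-positions (g = 0) in 0..15 are 0, 1, 8, 9.

0, 1, 8, 9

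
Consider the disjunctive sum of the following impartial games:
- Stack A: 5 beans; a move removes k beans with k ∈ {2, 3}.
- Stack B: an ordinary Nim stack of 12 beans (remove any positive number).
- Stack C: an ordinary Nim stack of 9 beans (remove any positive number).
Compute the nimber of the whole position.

5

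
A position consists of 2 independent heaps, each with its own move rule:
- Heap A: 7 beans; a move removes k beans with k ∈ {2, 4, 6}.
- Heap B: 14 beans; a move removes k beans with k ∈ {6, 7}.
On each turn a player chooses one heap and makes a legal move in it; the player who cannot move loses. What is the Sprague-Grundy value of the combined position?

3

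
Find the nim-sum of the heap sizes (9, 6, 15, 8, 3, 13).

6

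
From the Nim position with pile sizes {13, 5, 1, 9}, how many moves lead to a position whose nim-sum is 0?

Nim-sum: 13 ^ 5 ^ 1 ^ 9 = 0.
The nim-sum is already 0, so every move leaves a nonzero nim-sum — there are no winning moves.

0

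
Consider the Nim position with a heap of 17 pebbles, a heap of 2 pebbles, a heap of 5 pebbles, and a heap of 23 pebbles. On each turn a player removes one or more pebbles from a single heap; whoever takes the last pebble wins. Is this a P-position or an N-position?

N-position

Compute the nim-sum pairwise:
17 ^ 2 = 19
19 ^ 5 = 22
22 ^ 23 = 1
The nim-sum is 1 ≠ 0, so this is an N-position: the player to move can win.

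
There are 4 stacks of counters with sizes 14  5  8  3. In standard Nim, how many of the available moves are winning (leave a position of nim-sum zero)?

0

Write each in binary and XOR column by column:
  1110  (14)
  0101  (5)
  1000  (8)
  0011  (3)
  ----
  0000  (0)
The nim-sum is already 0, so every move leaves a nonzero nim-sum — there are no winning moves.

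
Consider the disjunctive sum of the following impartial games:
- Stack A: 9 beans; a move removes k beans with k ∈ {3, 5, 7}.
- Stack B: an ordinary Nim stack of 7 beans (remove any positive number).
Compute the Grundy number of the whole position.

Grundy values for stack A (subtraction set {3, 5, 7}):
k:     0  1  2  3  4  5  6  7  8  9
g(k):  0  0  0  1  1  1  2  2  2  3
So g(9) = 3.
Stack B is a plain Nim stack of size 7, so its Grundy value is 7.
The value of a disjunctive sum is the nim-sum of the parts.
Combined value = 3 ⊕ 7 = 4.

4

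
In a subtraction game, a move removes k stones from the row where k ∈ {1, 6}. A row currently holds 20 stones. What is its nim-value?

Grundy values for subtraction set {1, 6}:
k:     0  1  2  3  4  5  6  7  8  9 10 11 12 13 14 15 16 17 18 19 20
g(k):  0  1  0  1  0  1  2  0  1  0  1  0  1  2  0  1  0  1  0  1  2
So g(20) = 2.

2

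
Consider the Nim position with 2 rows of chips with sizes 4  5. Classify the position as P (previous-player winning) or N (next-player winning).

N-position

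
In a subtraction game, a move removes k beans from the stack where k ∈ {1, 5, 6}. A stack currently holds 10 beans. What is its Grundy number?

2

Compute g(0), g(1), … for moves {1, 5, 6}:
g(0) = mex{} = 0
g(1) = mex{0} = 1
g(2) = mex{1} = 0
g(3) = mex{0} = 1
g(4) = mex{1} = 0
g(5) = mex{0} = 1
g(6) = mex{0,1} = 2
g(7) = mex{0,1,2} = 3
g(8) = mex{0,1,3} = 2
g(9) = mex{0,1,2} = 3
g(10) = mex{0,1,3} = 2
So g(10) = 2.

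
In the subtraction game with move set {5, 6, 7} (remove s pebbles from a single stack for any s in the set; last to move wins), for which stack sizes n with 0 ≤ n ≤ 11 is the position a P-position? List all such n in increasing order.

0, 1, 2, 3, 4

Compute g(0), g(1), … for moves {5, 6, 7}:
k:     0  1  2  3  4  5  6  7  8  9 10 11
g(k):  0  0  0  0  0  1  1  1  1  1  2  2
The P-positions (g = 0) in 0..11 are 0, 1, 2, 3, 4.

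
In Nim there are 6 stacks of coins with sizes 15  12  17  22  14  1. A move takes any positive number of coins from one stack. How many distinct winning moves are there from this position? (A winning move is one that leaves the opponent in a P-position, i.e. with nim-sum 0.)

3

Nim-sum: 15 ^ 12 ^ 17 ^ 22 ^ 14 ^ 1 = 11.
The overall nim-sum is X = 11. A stack of size p has a winning move iff p XOR X < p (reduce it to p XOR X).
  15: 15 XOR 11 = 4 < 15 — winning move (to 4).
  12: 12 XOR 11 = 7 < 12 — winning move (to 7).
  17: 17 XOR 11 = 26 ≥ 17 — no move.
  22: 22 XOR 11 = 29 ≥ 22 — no move.
  14: 14 XOR 11 = 5 < 14 — winning move (to 5).
  1: 1 XOR 11 = 10 ≥ 1 — no move.
That gives 3 winning moves.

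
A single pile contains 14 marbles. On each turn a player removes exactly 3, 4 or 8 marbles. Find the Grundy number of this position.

0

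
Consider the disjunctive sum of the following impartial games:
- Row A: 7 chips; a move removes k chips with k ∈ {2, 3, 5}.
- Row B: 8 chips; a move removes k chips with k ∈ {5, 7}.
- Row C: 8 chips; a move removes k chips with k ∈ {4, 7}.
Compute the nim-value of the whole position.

3

Grundy values for row A (subtraction set {2, 3, 5}):
g(0) = mex{} = 0
g(1) = mex{} = 0
g(2) = mex{0} = 1
g(3) = mex{0} = 1
g(4) = mex{0,1} = 2
g(5) = mex{0,1} = 2
g(6) = mex{0,1,2} = 3
g(7) = mex{1,2} = 0
So g(7) = 0.
Build the Grundy sequence for row B with g(k) = mex{g(k−s) : s ∈ {5, 7}, s ≤ k}:
k:     0  1  2  3  4  5  6  7  8
g(k):  0  0  0  0  0  1  1  1  1
So g(8) = 1.
For row C, compute g(0), g(1), … with moves {4, 7}:
g(0) = mex{} = 0
g(1) = mex{} = 0
g(2) = mex{} = 0
g(3) = mex{} = 0
g(4) = mex{0} = 1
g(5) = mex{0} = 1
g(6) = mex{0} = 1
g(7) = mex{0} = 1
g(8) = mex{0,1} = 2
So g(8) = 2.
The value of a disjunctive sum is the nim-sum of the parts.
Combined value = 0 ⊕ 1 ⊕ 2 = 3.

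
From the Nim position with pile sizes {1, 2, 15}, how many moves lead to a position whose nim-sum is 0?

Compute the nim-sum pairwise:
1 XOR 2 = 3
3 XOR 15 = 12
The overall nim-sum is X = 12. A pile of size p has a winning move iff p XOR X < p (reduce it to p XOR X).
  1: 1 XOR 12 = 13 ≥ 1 — no move.
  2: 2 XOR 12 = 14 ≥ 2 — no move.
  15: 15 XOR 12 = 3 < 15 — winning move (to 3).
That gives 1 winning move.

1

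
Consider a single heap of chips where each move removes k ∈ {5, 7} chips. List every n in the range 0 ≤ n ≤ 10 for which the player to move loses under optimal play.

0, 1, 2, 3, 4

Compute g(0), g(1), … for moves {5, 7}:
g(0) = mex{} = 0
g(1) = mex{} = 0
g(2) = mex{} = 0
g(3) = mex{} = 0
g(4) = mex{} = 0
g(5) = mex{0} = 1
g(6) = mex{0} = 1
g(7) = mex{0} = 1
g(8) = mex{0} = 1
g(9) = mex{0} = 1
g(10) = mex{0,1} = 2
The P-positions (g = 0) in 0..10 are 0, 1, 2, 3, 4.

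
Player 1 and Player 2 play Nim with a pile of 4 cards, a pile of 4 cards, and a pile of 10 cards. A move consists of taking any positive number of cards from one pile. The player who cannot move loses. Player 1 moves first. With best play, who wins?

Player 1 wins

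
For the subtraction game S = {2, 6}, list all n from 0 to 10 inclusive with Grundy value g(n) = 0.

0, 1, 4, 5, 8, 9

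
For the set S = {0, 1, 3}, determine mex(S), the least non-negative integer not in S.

2

The values 0, 1 are all present; 2 is the first non-negative integer missing from the set.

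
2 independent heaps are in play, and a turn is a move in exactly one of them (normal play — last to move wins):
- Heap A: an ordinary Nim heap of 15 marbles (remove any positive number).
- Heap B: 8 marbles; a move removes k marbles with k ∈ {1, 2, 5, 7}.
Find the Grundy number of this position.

Heap A is a plain Nim heap of size 15, so its Grundy value is 15.
Grundy values for heap B (subtraction set {1, 2, 5, 7}):
k:     0  1  2  3  4  5  6  7  8
g(k):  0  1  2  0  1  2  0  1  2
So g(8) = 2.
By the Sprague-Grundy theorem, the Grundy value of a sum of independent games is the XOR of the component values.
Combined value = 15 XOR 2 = 13.

13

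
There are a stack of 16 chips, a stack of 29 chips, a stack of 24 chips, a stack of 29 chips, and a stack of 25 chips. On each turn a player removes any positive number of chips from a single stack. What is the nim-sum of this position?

17

Compute the nim-sum pairwise:
16 ⊕ 29 = 13
13 ⊕ 24 = 21
21 ⊕ 29 = 8
8 ⊕ 25 = 17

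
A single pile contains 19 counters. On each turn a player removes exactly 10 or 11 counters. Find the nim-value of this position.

1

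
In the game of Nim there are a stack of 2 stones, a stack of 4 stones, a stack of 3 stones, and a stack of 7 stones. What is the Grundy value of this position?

2

Write each in binary and XOR column by column:
  010  (2)
  100  (4)
  011  (3)
  111  (7)
  ---
  010  (2)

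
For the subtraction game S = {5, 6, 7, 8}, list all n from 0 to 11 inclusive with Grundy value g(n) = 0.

0, 1, 2, 3, 4

Compute g(0), g(1), … for moves {5, 6, 7, 8}:
g(0) = mex{} = 0
g(1) = mex{} = 0
g(2) = mex{} = 0
g(3) = mex{} = 0
g(4) = mex{} = 0
g(5) = mex{0} = 1
g(6) = mex{0} = 1
g(7) = mex{0} = 1
g(8) = mex{0} = 1
g(9) = mex{0} = 1
g(10) = mex{0,1} = 2
g(11) = mex{0,1} = 2
The P-positions (g = 0) in 0..11 are 0, 1, 2, 3, 4.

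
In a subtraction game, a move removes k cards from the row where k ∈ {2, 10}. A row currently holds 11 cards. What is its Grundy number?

1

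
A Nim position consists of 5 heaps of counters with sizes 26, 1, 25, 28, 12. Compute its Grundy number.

18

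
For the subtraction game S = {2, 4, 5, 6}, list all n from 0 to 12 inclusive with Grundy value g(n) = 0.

Grundy values for subtraction set {2, 4, 5, 6}:
k:     0  1  2  3  4  5  6  7  8  9 10 11 12
g(k):  0  0  1  1  2  2  3  3  0  0  1  1  2
The P-positions (g = 0) in 0..12 are 0, 1, 8, 9.

0, 1, 8, 9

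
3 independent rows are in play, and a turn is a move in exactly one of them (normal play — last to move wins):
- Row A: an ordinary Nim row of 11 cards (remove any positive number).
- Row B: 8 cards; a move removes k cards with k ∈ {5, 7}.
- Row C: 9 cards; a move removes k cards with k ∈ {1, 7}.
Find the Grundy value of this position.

11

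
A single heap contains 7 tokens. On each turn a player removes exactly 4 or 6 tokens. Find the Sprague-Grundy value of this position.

1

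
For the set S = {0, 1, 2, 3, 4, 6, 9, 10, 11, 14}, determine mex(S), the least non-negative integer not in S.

The values 0, 1, 2, 3, 4 are all present; 5 is the first non-negative integer missing from the set.

5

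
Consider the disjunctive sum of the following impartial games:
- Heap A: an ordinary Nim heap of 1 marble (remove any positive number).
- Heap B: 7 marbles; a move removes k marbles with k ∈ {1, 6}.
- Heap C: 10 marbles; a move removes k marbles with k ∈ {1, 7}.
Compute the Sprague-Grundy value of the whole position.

1

Heap A is a plain Nim heap of size 1, so its Grundy value is 1.
Build the Grundy sequence for heap B with g(k) = mex{g(k−s) : s ∈ {1, 6}, s ≤ k}:
g(0) = mex{} = 0
g(1) = mex{0} = 1
g(2) = mex{1} = 0
g(3) = mex{0} = 1
g(4) = mex{1} = 0
g(5) = mex{0} = 1
g(6) = mex{0,1} = 2
g(7) = mex{1,2} = 0
So g(7) = 0.
Build the Grundy sequence for heap C with g(k) = mex{g(k−s) : s ∈ {1, 7}, s ≤ k}:
g(0) = mex{} = 0
g(1) = mex{0} = 1
g(2) = mex{1} = 0
g(3) = mex{0} = 1
g(4) = mex{1} = 0
g(5) = mex{0} = 1
g(6) = mex{1} = 0
g(7) = mex{0} = 1
g(8) = mex{1} = 0
g(9) = mex{0} = 1
g(10) = mex{1} = 0
So g(10) = 0.
The value of a disjunctive sum is the nim-sum of the parts.
Combined value = 1 ⊕ 0 ⊕ 0 = 1.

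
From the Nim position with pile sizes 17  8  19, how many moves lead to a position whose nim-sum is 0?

1

Compute the nim-sum pairwise:
17 ^ 8 = 25
25 ^ 19 = 10
The overall nim-sum is X = 10. A pile of size p has a winning move iff p XOR X < p (reduce it to p XOR X).
  17: 17 XOR 10 = 27 ≥ 17 — no move.
  8: 8 XOR 10 = 2 < 8 — winning move (to 2).
  19: 19 XOR 10 = 25 ≥ 19 — no move.
That gives 1 winning move.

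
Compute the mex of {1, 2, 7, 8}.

0 is not in the set, so the mex is 0.

0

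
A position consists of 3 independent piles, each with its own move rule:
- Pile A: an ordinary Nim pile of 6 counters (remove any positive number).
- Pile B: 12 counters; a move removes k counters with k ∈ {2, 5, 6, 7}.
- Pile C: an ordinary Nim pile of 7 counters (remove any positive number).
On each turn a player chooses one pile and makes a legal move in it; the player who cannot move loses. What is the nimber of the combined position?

1

Pile A is a plain Nim pile of size 6, so its Grundy value is 6.
Grundy values for pile B (subtraction set {2, 5, 6, 7}):
g(0) = mex{} = 0
g(1) = mex{} = 0
g(2) = mex{0} = 1
g(3) = mex{0} = 1
g(4) = mex{1} = 0
g(5) = mex{0,1} = 2
g(6) = mex{0} = 1
g(7) = mex{0,1,2} = 3
g(8) = mex{0,1} = 2
g(9) = mex{0,1,3} = 2
g(10) = mex{0,1,2} = 3
g(11) = mex{0,1,2} = 3
g(12) = mex{1,2,3} = 0
So g(12) = 0.
Pile C is a plain Nim pile of size 7, so its Grundy value is 7.
By the Sprague-Grundy theorem, the Grundy value of a sum of independent games is the XOR of the component values.
Combined value = 6 XOR 0 XOR 7 = 1.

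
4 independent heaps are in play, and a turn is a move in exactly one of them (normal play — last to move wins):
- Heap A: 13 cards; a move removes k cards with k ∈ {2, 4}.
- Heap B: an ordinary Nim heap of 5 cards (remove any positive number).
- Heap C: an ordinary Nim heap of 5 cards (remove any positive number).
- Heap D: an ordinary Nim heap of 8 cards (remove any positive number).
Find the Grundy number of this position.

8

Grundy values for heap A (subtraction set {2, 4}):
g(0) = mex{} = 0
g(1) = mex{} = 0
g(2) = mex{0} = 1
g(3) = mex{0} = 1
g(4) = mex{0,1} = 2
g(5) = mex{0,1} = 2
g(6) = mex{1,2} = 0
g(7) = mex{1,2} = 0
g(8) = mex{0,2} = 1
g(9) = mex{0,2} = 1
g(10) = mex{0,1} = 2
g(11) = mex{0,1} = 2
g(12) = mex{1,2} = 0
g(13) = mex{1,2} = 0
So g(13) = 0.
Heap B is a plain Nim heap of size 5, so its Grundy value is 5.
Heap C is a plain Nim heap of size 5, so its Grundy value is 5.
Heap D is a plain Nim heap of size 8, so its Grundy value is 8.
By the Sprague-Grundy theorem, the Grundy value of a sum of independent games is the XOR of the component values.
Combined value = 0 XOR 5 XOR 5 XOR 8 = 8.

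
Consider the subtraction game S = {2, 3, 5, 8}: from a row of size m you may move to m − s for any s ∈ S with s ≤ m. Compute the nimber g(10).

3

Compute g(0), g(1), … for moves {2, 3, 5, 8}:
k:     0  1  2  3  4  5  6  7  8  9 10
g(k):  0  0  1  1  2  2  3  0  4  1  3
So g(10) = 3.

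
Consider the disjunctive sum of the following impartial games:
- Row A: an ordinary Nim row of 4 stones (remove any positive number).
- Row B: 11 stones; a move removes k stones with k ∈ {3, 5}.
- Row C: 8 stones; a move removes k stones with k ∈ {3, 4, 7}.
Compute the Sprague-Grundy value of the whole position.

Row A is a plain Nim row of size 4, so its Grundy value is 4.
Grundy values for row B (subtraction set {3, 5}):
k:     0  1  2  3  4  5  6  7  8  9 10 11
g(k):  0  0  0  1  1  1  2  2  0  0  0  1
So g(11) = 1.
For row C, compute g(0), g(1), … with moves {3, 4, 7}:
k:     0  1  2  3  4  5  6  7  8
g(k):  0  0  0  1  1  1  2  2  2
So g(8) = 2.
The value of a disjunctive sum is the nim-sum of the parts.
Combined value = 4 XOR 1 XOR 2 = 7.

7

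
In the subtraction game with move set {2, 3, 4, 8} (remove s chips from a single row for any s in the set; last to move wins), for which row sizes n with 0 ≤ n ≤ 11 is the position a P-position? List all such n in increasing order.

0, 1, 6, 7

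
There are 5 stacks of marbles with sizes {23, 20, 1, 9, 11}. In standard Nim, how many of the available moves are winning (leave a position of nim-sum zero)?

0

Bitwise XOR of the heap sizes:
  10111  (23)
  10100  (20)
  00001  (1)
  01001  (9)
  01011  (11)
  -----
  00000  (0)
The nim-sum is already 0, so every move leaves a nonzero nim-sum — there are no winning moves.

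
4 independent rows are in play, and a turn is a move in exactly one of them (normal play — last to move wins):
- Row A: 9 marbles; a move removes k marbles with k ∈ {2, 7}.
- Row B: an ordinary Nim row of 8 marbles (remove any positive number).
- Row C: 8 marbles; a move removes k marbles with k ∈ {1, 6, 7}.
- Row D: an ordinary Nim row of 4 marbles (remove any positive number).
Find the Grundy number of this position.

14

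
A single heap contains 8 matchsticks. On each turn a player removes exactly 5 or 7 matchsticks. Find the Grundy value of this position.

1

Grundy values for subtraction set {5, 7}:
k:     0  1  2  3  4  5  6  7  8
g(k):  0  0  0  0  0  1  1  1  1
So g(8) = 1.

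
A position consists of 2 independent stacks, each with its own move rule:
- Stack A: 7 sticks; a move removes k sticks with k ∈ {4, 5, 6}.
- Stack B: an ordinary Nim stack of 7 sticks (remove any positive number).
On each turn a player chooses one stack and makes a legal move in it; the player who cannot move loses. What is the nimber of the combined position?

Build the Grundy sequence for stack A with g(k) = mex{g(k−s) : s ∈ {4, 5, 6}, s ≤ k}:
k:     0  1  2  3  4  5  6  7
g(k):  0  0  0  0  1  1  1  1
So g(7) = 1.
Stack B is a plain Nim stack of size 7, so its Grundy value is 7.
By the Sprague-Grundy theorem, the Grundy value of a sum of independent games is the XOR of the component values.
Combined value = 1 XOR 7 = 6.

6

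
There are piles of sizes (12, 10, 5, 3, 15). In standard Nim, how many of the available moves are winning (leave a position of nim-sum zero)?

3

Compute the nim-sum pairwise:
12 XOR 10 = 6
6 XOR 5 = 3
3 XOR 3 = 0
0 XOR 15 = 15
The overall nim-sum is X = 15. A pile of size p has a winning move iff p XOR X < p (reduce it to p XOR X).
  12: 12 XOR 15 = 3 < 12 — winning move (to 3).
  10: 10 XOR 15 = 5 < 10 — winning move (to 5).
  5: 5 XOR 15 = 10 ≥ 5 — no move.
  3: 3 XOR 15 = 12 ≥ 3 — no move.
  15: 15 XOR 15 = 0 < 15 — winning move (to 0).
That gives 3 winning moves.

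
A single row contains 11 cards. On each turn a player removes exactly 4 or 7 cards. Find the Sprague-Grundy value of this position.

Build the Grundy sequence with g(k) = mex{g(k−s) : s ∈ {4, 7}, s ≤ k}:
g(0) = mex{} = 0
g(1) = mex{} = 0
g(2) = mex{} = 0
g(3) = mex{} = 0
g(4) = mex{0} = 1
g(5) = mex{0} = 1
g(6) = mex{0} = 1
g(7) = mex{0} = 1
g(8) = mex{0,1} = 2
g(9) = mex{0,1} = 2
g(10) = mex{0,1} = 2
g(11) = mex{1} = 0
So g(11) = 0.

0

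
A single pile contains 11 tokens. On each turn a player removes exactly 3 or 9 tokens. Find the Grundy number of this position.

Grundy values for subtraction set {3, 9}:
k:     0  1  2  3  4  5  6  7  8  9 10 11
g(k):  0  0  0  1  1  1  0  0  0  1  1  1
So g(11) = 1.

1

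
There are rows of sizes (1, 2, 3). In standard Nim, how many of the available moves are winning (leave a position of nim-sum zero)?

Compute the nim-sum pairwise:
1 ⊕ 2 = 3
3 ⊕ 3 = 0
The nim-sum is already 0, so every move leaves a nonzero nim-sum — there are no winning moves.

0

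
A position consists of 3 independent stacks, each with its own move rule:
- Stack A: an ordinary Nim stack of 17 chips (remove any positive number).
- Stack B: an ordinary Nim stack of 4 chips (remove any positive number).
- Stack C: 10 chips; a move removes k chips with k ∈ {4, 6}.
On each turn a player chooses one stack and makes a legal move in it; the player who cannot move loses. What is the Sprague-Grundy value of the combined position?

21

Stack A is a plain Nim stack of size 17, so its Grundy value is 17.
Stack B is a plain Nim stack of size 4, so its Grundy value is 4.
Build the Grundy sequence for stack C with g(k) = mex{g(k−s) : s ∈ {4, 6}, s ≤ k}:
k:     0  1  2  3  4  5  6  7  8  9 10
g(k):  0  0  0  0  1  1  1  1  2  2  0
So g(10) = 0.
By the Sprague-Grundy theorem, the Grundy value of a sum of independent games is the XOR of the component values.
Combined value = 17 ⊕ 4 ⊕ 0 = 21.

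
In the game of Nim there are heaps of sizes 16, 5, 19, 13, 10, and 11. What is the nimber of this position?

Write each in binary and XOR column by column:
  10000  (16)
  00101  (5)
  10011  (19)
  01101  (13)
  01010  (10)
  01011  (11)
  -----
  01010  (10)

10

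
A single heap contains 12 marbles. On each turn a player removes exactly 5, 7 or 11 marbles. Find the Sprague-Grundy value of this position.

2

Grundy values for subtraction set {5, 7, 11}:
k:     0  1  2  3  4  5  6  7  8  9 10 11 12
g(k):  0  0  0  0  0  1  1  1  1  1  2  2  2
So g(12) = 2.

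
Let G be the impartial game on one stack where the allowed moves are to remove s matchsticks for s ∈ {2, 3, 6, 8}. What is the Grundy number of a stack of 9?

2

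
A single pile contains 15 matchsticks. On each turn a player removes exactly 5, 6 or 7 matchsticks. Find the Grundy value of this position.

Build the Grundy sequence with g(k) = mex{g(k−s) : s ∈ {5, 6, 7}, s ≤ k}:
k:     0  1  2  3  4  5  6  7  8  9 10 11 12 13 14 15
g(k):  0  0  0  0  0  1  1  1  1  1  2  2  0  0  0  0
So g(15) = 0.

0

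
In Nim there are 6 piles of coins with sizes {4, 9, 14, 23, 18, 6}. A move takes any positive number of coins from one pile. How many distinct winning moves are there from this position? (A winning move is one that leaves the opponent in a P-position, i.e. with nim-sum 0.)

Compute the nim-sum pairwise:
4 ⊕ 9 = 13
13 ⊕ 14 = 3
3 ⊕ 23 = 20
20 ⊕ 18 = 6
6 ⊕ 6 = 0
The nim-sum is already 0, so every move leaves a nonzero nim-sum — there are no winning moves.

0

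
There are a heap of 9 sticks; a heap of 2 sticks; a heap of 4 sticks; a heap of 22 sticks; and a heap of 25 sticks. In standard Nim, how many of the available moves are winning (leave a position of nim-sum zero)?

Write each in binary and XOR column by column:
  01001  (9)
  00010  (2)
  00100  (4)
  10110  (22)
  11001  (25)
  -----
  00000  (0)
The nim-sum is already 0, so every move leaves a nonzero nim-sum — there are no winning moves.

0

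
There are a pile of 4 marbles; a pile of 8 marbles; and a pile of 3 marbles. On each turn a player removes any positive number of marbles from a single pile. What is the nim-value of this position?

15

In binary:
  0100  (4)
  1000  (8)
  0011  (3)
  ----
  1111  (15)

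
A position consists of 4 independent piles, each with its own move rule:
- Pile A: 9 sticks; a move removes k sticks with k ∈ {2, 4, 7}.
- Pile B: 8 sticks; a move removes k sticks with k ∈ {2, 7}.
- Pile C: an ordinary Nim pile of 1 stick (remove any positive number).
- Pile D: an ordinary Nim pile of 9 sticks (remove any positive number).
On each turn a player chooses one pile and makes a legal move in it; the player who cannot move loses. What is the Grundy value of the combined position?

For pile A, compute g(0), g(1), … with moves {2, 4, 7}:
k:     0  1  2  3  4  5  6  7  8  9
g(k):  0  0  1  1  2  2  0  3  1  0
So g(9) = 0.
For pile B, compute g(0), g(1), … with moves {2, 7}:
k:     0  1  2  3  4  5  6  7  8
g(k):  0  0  1  1  0  0  1  1  2
So g(8) = 2.
Pile C is a plain Nim pile of size 1, so its Grundy value is 1.
Pile D is a plain Nim pile of size 9, so its Grundy value is 9.
By the Sprague-Grundy theorem, the Grundy value of a sum of independent games is the XOR of the component values.
Combined value = 0 ⊕ 2 ⊕ 1 ⊕ 9 = 10.

10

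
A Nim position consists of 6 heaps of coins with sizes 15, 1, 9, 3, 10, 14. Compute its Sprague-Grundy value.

0

In binary:
  1111  (15)
  0001  (1)
  1001  (9)
  0011  (3)
  1010  (10)
  1110  (14)
  ----
  0000  (0)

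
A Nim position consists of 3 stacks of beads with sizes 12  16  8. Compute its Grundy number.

Compute the nim-sum pairwise:
12 XOR 16 = 28
28 XOR 8 = 20

20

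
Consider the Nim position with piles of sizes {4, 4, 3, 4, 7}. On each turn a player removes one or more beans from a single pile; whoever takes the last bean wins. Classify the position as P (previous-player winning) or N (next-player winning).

P-position

Bitwise XOR of the heap sizes:
  100  (4)
  100  (4)
  011  (3)
  100  (4)
  111  (7)
  ---
  000  (0)
The nim-sum is 0, so this is a P-position: the player to move is in a losing position under optimal play.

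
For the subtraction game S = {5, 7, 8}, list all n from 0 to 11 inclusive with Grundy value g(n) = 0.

Compute g(0), g(1), … for moves {5, 7, 8}:
k:     0  1  2  3  4  5  6  7  8  9 10 11
g(k):  0  0  0  0  0  1  1  1  1  1  2  2
The P-positions (g = 0) in 0..11 are 0, 1, 2, 3, 4.

0, 1, 2, 3, 4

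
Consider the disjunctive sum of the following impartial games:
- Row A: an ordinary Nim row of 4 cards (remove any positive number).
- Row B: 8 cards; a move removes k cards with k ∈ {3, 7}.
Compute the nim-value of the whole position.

6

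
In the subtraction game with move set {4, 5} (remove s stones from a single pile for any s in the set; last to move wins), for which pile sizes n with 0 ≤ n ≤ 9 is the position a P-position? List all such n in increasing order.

0, 1, 2, 3, 9

Grundy values for subtraction set {4, 5}:
k:     0  1  2  3  4  5  6  7  8  9
g(k):  0  0  0  0  1  1  1  1  2  0
The P-positions (g = 0) in 0..9 are 0, 1, 2, 3, 9.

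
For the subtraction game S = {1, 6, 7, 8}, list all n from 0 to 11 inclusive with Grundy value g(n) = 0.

0, 2, 4

Grundy values for subtraction set {1, 6, 7, 8}:
g(0) = mex{} = 0
g(1) = mex{0} = 1
g(2) = mex{1} = 0
g(3) = mex{0} = 1
g(4) = mex{1} = 0
g(5) = mex{0} = 1
g(6) = mex{0,1} = 2
g(7) = mex{0,1,2} = 3
g(8) = mex{0,1,3} = 2
g(9) = mex{0,1,2} = 3
g(10) = mex{0,1,3} = 2
g(11) = mex{0,1,2} = 3
The P-positions (g = 0) in 0..11 are 0, 2, 4.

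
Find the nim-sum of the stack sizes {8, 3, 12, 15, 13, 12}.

9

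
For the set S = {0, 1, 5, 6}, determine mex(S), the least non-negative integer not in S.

2

The values 0, 1 are all present; 2 is the first non-negative integer missing from the set.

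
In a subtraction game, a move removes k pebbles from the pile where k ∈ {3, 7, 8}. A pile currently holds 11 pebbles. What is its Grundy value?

0

Compute g(0), g(1), … for moves {3, 7, 8}:
g(0) = mex{} = 0
g(1) = mex{} = 0
g(2) = mex{} = 0
g(3) = mex{0} = 1
g(4) = mex{0} = 1
g(5) = mex{0} = 1
g(6) = mex{1} = 0
g(7) = mex{0,1} = 2
g(8) = mex{0,1} = 2
g(9) = mex{0} = 1
g(10) = mex{0,1,2} = 3
g(11) = mex{1,2} = 0
So g(11) = 0.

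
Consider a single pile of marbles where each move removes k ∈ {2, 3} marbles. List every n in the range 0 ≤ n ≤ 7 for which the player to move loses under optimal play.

0, 1, 5, 6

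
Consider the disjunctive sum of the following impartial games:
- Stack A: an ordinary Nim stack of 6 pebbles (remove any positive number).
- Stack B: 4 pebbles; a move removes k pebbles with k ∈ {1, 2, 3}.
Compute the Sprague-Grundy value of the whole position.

6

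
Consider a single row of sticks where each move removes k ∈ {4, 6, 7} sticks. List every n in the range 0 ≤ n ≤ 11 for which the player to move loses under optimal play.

Build the Grundy sequence with g(k) = mex{g(k−s) : s ∈ {4, 6, 7}, s ≤ k}:
g(0) = mex{} = 0
g(1) = mex{} = 0
g(2) = mex{} = 0
g(3) = mex{} = 0
g(4) = mex{0} = 1
g(5) = mex{0} = 1
g(6) = mex{0} = 1
g(7) = mex{0} = 1
g(8) = mex{0,1} = 2
g(9) = mex{0,1} = 2
g(10) = mex{0,1} = 2
g(11) = mex{1} = 0
The P-positions (g = 0) in 0..11 are 0, 1, 2, 3, 11.

0, 1, 2, 3, 11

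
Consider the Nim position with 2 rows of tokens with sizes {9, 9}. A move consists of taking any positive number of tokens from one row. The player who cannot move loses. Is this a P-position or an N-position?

P-position

Bitwise XOR of the heap sizes:
  1001  (9)
  1001  (9)
  ----
  0000  (0)
The nim-sum is 0, so this is a P-position: the player to move is in a losing position under optimal play.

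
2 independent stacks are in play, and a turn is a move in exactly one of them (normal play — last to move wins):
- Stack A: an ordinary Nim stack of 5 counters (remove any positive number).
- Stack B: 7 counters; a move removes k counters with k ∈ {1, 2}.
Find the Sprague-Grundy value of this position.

4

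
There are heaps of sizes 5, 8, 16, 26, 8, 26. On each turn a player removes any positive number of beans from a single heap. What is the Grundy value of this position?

Nim-sum: 5 ^ 8 ^ 16 ^ 26 ^ 8 ^ 26 = 21.

21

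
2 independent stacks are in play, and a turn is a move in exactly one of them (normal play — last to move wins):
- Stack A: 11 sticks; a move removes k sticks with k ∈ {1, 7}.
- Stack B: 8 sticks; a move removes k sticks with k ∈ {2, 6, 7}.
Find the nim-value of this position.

3

Grundy values for stack A (subtraction set {1, 7}):
g(0) = mex{} = 0
g(1) = mex{0} = 1
g(2) = mex{1} = 0
g(3) = mex{0} = 1
g(4) = mex{1} = 0
g(5) = mex{0} = 1
g(6) = mex{1} = 0
g(7) = mex{0} = 1
g(8) = mex{1} = 0
g(9) = mex{0} = 1
g(10) = mex{1} = 0
g(11) = mex{0} = 1
So g(11) = 1.
For stack B, compute g(0), g(1), … with moves {2, 6, 7}:
k:     0  1  2  3  4  5  6  7  8
g(k):  0  0  1  1  0  0  1  1  2
So g(8) = 2.
The value of a disjunctive sum is the nim-sum of the parts.
Combined value = 1 XOR 2 = 3.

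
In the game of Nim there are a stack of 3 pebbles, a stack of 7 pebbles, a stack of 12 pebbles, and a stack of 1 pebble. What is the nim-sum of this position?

Bitwise XOR of the heap sizes:
  0011  (3)
  0111  (7)
  1100  (12)
  0001  (1)
  ----
  1001  (9)

9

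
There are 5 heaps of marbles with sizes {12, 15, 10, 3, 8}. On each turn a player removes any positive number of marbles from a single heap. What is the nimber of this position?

2

In binary:
  1100  (12)
  1111  (15)
  1010  (10)
  0011  (3)
  1000  (8)
  ----
  0010  (2)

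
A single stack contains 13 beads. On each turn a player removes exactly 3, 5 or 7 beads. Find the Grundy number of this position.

1

Build the Grundy sequence with g(k) = mex{g(k−s) : s ∈ {3, 5, 7}, s ≤ k}:
g(0) = mex{} = 0
g(1) = mex{} = 0
g(2) = mex{} = 0
g(3) = mex{0} = 1
g(4) = mex{0} = 1
g(5) = mex{0} = 1
g(6) = mex{0,1} = 2
g(7) = mex{0,1} = 2
g(8) = mex{0,1} = 2
g(9) = mex{0,1,2} = 3
g(10) = mex{1,2} = 0
g(11) = mex{1,2} = 0
g(12) = mex{1,2,3} = 0
g(13) = mex{0,2} = 1
So g(13) = 1.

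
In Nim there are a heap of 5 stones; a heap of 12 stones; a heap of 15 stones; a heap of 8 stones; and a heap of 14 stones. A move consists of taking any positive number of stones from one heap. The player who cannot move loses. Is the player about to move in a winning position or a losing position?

Compute the nim-sum pairwise:
5 ⊕ 12 = 9
9 ⊕ 15 = 6
6 ⊕ 8 = 14
14 ⊕ 14 = 0
The nim-sum is 0, so this is a P-position: the player to move is in a losing position under optimal play.

Losing position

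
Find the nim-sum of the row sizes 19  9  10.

Compute the nim-sum pairwise:
19 ^ 9 = 26
26 ^ 10 = 16

16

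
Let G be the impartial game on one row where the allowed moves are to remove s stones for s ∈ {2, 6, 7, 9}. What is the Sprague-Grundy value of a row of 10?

3

Grundy values for subtraction set {2, 6, 7, 9}:
k:     0  1  2  3  4  5  6  7  8  9 10
g(k):  0  0  1  1  0  0  1  1  2  2  3
So g(10) = 3.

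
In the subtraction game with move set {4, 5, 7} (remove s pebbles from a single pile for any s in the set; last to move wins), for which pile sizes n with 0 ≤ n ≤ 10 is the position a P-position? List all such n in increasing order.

0, 1, 2, 3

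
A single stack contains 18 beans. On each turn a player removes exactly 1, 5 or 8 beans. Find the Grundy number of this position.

Compute g(0), g(1), … for moves {1, 5, 8}:
k:     0  1  2  3  4  5  6  7  8  9 10 11 12 13 14 15 16 17 18
g(k):  0  1  0  1  0  1  0  1  2  3  2  3  2  0  1  0  1  0  1
So g(18) = 1.

1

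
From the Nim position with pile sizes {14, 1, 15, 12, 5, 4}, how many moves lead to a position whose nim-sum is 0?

Bitwise XOR of the heap sizes:
  1110  (14)
  0001  (1)
  1111  (15)
  1100  (12)
  0101  (5)
  0100  (4)
  ----
  1101  (13)
The overall nim-sum is X = 13. A pile of size p has a winning move iff p XOR X < p (reduce it to p XOR X).
  14: 14 XOR 13 = 3 < 14 — winning move (to 3).
  1: 1 XOR 13 = 12 ≥ 1 — no move.
  15: 15 XOR 13 = 2 < 15 — winning move (to 2).
  12: 12 XOR 13 = 1 < 12 — winning move (to 1).
  5: 5 XOR 13 = 8 ≥ 5 — no move.
  4: 4 XOR 13 = 9 ≥ 4 — no move.
That gives 3 winning moves.

3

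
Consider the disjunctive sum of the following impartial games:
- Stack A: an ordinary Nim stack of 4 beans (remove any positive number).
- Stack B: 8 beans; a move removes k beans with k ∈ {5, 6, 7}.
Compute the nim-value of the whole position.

Stack A is a plain Nim stack of size 4, so its Grundy value is 4.
Grundy values for stack B (subtraction set {5, 6, 7}):
g(0) = mex{} = 0
g(1) = mex{} = 0
g(2) = mex{} = 0
g(3) = mex{} = 0
g(4) = mex{} = 0
g(5) = mex{0} = 1
g(6) = mex{0} = 1
g(7) = mex{0} = 1
g(8) = mex{0} = 1
So g(8) = 1.
The value of a disjunctive sum is the nim-sum of the parts.
Combined value = 4 ⊕ 1 = 5.

5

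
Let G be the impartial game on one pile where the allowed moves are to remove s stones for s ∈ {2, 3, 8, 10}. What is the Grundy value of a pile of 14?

1

Build the Grundy sequence with g(k) = mex{g(k−s) : s ∈ {2, 3, 8, 10}, s ≤ k}:
k:     0  1  2  3  4  5  6  7  8  9 10 11 12 13 14
g(k):  0  0  1  1  2  0  0  1  1  2  2  3  0  4  1
So g(14) = 1.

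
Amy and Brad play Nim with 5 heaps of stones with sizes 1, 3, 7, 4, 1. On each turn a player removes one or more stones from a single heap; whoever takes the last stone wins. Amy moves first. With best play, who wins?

Compute the nim-sum pairwise:
1 XOR 3 = 2
2 XOR 7 = 5
5 XOR 4 = 1
1 XOR 1 = 0
The nim-sum is 0, so this is a P-position: the player to move is in a losing position under optimal play; Amy is about to move from it and so loses — Brad wins.

Brad wins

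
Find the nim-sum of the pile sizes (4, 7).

3

Write each in binary and XOR column by column:
  100  (4)
  111  (7)
  ---
  011  (3)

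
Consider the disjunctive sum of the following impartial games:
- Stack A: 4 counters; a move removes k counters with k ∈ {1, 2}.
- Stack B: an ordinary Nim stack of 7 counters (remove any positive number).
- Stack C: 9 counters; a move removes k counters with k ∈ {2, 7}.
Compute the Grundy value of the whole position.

For stack A, compute g(0), g(1), … with moves {1, 2}:
g(0) = mex{} = 0
g(1) = mex{0} = 1
g(2) = mex{0,1} = 2
g(3) = mex{1,2} = 0
g(4) = mex{0,2} = 1
So g(4) = 1.
Stack B is a plain Nim stack of size 7, so its Grundy value is 7.
For stack C, compute g(0), g(1), … with moves {2, 7}:
k:     0  1  2  3  4  5  6  7  8  9
g(k):  0  0  1  1  0  0  1  1  2  0
So g(9) = 0.
By the Sprague-Grundy theorem, the Grundy value of a sum of independent games is the XOR of the component values.
Combined value = 1 XOR 7 XOR 0 = 6.

6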